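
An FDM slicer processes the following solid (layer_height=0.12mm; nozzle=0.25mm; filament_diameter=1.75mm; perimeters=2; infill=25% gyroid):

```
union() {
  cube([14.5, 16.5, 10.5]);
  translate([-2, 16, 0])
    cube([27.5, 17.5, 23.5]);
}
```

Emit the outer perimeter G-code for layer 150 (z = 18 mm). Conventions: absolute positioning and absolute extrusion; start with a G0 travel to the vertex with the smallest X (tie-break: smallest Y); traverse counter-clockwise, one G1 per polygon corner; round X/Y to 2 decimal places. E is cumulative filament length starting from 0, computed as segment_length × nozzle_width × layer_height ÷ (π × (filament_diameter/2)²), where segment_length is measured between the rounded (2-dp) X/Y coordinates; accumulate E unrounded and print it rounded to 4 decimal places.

At z = 18 mm: the cube does not reach this height (z outside [0, 10.5]); the cube at (-2, 16) (footprint 27.5×17.5) is included at this height; Combining (union): only the 27.5×17.5 cube at (-2, 16) is present, so the union is just that shape — 1 connected region. The outline is a single polygon with 4 vertices. Extrusion per mm of travel: 0.25 × 0.12 / (π × 0.875²) = 0.012473. Accumulating E over each segment gives final E = 1.1225.

G0 X-2.00 Y16.00 Z18.00
G1 X25.50 Y16.00 E0.3430
G1 X25.50 Y33.50 E0.5613
G1 X-2.00 Y33.50 E0.9043
G1 X-2.00 Y16.00 E1.1225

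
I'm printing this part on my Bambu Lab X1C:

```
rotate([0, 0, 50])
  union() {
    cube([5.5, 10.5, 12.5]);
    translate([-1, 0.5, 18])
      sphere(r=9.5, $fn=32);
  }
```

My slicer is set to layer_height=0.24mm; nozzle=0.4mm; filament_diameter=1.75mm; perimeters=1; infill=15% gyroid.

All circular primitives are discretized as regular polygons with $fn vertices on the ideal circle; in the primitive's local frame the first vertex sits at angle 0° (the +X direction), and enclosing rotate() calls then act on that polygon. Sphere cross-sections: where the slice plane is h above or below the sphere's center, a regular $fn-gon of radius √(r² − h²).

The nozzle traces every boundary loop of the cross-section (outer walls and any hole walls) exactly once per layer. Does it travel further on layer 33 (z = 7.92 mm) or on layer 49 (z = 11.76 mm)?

layer 49 (z = 11.76 mm)

Layer 33 (z = 7.92): the cube is present — its section is the full 5.5×10.5 rectangle (perimeter 32.00 mm); the sphere at (-1, 0.5) does not reach this height (|z−center|=10.080 > r=9.5); Combining (union): only the 5.5×10.5 cube is present, so the union is just that shape — boundary = 32.00 mm; (whole slice rotated 50° about Z — lengths, areas and connectivity unchanged). So its perimeter = 32.00 mm. Layer 49 (z = 11.76): the cube (footprint 5.5×10.5) is included at this height (perimeter 32.00 mm); the r=9.5 sphere at (-1, 0.5) contributes a regular 32-gon of circumradius √(9.5²−6.24²) = 7.163 (perimeter = 2·32·7.163·sin(180°/32) = 44.94 mm); Combining (union): the regions partially overlap (shared area 34.40 mm²), so the edge portions inside another operand are dropped and the merged outline is re-measured after clipping — boundary = 53.24 mm; (rotated 50° about Z; rotation is an isometry so areas/perimeters/island counts are preserved). So its perimeter = 53.24 mm. Layer 49 is larger (53.24 vs 32.00 mm).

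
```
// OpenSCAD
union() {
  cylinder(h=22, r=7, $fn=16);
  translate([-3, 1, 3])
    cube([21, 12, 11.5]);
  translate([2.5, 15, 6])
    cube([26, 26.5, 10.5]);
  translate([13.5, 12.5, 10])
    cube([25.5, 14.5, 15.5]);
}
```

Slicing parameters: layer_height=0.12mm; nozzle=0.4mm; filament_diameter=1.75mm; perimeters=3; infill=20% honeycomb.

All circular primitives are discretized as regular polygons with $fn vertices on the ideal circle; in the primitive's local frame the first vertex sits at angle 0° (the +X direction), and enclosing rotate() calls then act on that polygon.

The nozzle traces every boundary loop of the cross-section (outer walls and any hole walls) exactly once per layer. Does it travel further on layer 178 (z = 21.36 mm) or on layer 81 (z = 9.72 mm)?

layer 81 (z = 9.72 mm)

Layer 178 (z = 21.36): the cylinder: section is a regular 16-gon, circumradius r=7 (perimeter = 2·16·7.000·sin(180°/16) = 43.70 mm); the cube at (-3, 1) is not intersected at this z (z outside [3, 14.5]); the cube at (2.5, 15) is not intersected at this z (z outside [6, 16.5]); the 25.5×14.5 cube at (13.5, 12.5) contributes its full rectangle (perimeter 80.00 mm); Merging all regions: the 2 present regions are separate (no shared area or edge), so areas and boundary lengths simply add and each stays a separate island — boundary = 123.70 mm. So its perimeter = 123.70 mm. Layer 81 (z = 9.72): the cylinder: section is a regular 16-gon, circumradius r=7 (perimeter = 2·16·7.000·sin(180°/16) = 43.70 mm); the 21×12 cube at (-3, 1) contributes its full rectangle (perimeter 66.00 mm); the 26×26.5 cube at (2.5, 15) contributes its full rectangle (perimeter 105.00 mm); the cube at (13.5, 12.5) is absent (z outside [10, 25.5]); Combining (union): the regions partially overlap (shared area 47.68 mm²), so the edge portions inside another operand are dropped and the merged outline is re-measured after clipping — boundary = 186.62 mm. So its perimeter = 186.62 mm. Layer 81 is larger (186.62 vs 123.70 mm).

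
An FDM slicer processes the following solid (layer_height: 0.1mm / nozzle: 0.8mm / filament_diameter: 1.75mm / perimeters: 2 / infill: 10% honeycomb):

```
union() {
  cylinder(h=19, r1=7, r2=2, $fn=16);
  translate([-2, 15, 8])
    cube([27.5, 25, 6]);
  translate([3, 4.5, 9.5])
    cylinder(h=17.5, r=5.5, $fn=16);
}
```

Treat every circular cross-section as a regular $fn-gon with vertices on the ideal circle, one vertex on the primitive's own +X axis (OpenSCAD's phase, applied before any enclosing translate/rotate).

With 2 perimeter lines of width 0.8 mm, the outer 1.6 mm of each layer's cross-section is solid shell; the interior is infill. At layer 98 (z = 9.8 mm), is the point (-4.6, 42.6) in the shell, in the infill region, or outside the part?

At z = 9.8 mm: the cone (r1=7→r2=2) has section circumradius 4.421 here — a regular 16-gon; the 27.5×25 cube at (-2, 15) contributes its full rectangle; the cylinder at (3, 4.5): section is a regular 16-gon, circumradius r=5.5; Taking the union: the regions partially overlap (shared area 24.89 mm²), so overlapping operands fuse into one piece — 2 connected regions. Overall, the cross-section has 2 separate islands. The nearest boundary edge runs (-2.00, 15.00)→(-2.00, 40.00); distance from the point to it = 3.68 mm. The point is not inside any of the regions above, so it lies outside the cross-section (3.68 mm from the nearest boundary).

outside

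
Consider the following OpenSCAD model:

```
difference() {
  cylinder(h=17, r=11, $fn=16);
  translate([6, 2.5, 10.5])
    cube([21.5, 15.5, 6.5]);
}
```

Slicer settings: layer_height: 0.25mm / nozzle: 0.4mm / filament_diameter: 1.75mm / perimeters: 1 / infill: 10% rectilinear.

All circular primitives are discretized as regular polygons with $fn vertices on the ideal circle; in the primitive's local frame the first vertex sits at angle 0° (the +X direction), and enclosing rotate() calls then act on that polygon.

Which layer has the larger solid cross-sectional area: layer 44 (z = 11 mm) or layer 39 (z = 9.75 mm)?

layer 39 (z = 9.75 mm)

Layer 44 (z = 11): the r=11 cylinder contributes a regular 16-gon of circumradius 11 (area = (16/2)·11.000²·sin(360°/16) = 370.44 mm²); the cube at (6, 2.5) is present — its section is the full 21.5×15.5 rectangle (area 333.25 mm²); Taking the first minus the rest: starting from the r=11 cylinder (370.44 mm²), the 21.5×15.5 cube at (6, 2.5) partially overlaps it — only the 19.06 mm² overlap (of its 333.25 mm²) is removed, clipping the outline — area = 351.37 mm². So its area = 351.37 mm². Layer 39 (z = 9.75): the cylinder: section is a regular 16-gon, circumradius r=11 (area = (16/2)·11.000²·sin(360°/16) = 370.44 mm²); the cube at (6, 2.5) does not reach this height (z outside [10.5, 17]); After the difference (first − rest): none of the subtracted shapes is present at this height, so the r=11 cylinder is unchanged — area = 370.44 mm². So its area = 370.44 mm². Layer 39 is larger (370.44 vs 351.37 mm²).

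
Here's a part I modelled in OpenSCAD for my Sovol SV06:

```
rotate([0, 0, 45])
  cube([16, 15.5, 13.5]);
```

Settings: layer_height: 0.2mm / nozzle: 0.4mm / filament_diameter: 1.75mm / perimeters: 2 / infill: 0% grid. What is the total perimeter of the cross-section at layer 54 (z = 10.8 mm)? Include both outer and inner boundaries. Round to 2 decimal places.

63.00 mm

At z = 10.8 mm: the cube (footprint 16×15.5) is included at this height (perimeter 63.00 mm); (whole slice rotated 45° about Z — lengths, areas and connectivity unchanged). Overall, the cross-section is a single solid region. Total boundary length (outer) = 63.00 mm.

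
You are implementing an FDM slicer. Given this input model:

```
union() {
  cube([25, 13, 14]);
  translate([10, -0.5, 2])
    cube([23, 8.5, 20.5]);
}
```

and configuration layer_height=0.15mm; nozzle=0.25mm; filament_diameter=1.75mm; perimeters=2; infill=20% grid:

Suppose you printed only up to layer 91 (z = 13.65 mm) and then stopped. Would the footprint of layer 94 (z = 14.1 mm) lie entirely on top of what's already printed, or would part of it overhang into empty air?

entirely on top

Compare the two slices. At z = 13.65: the 25×13 cube contributes its full rectangle (area 325.00 mm²); the 23×8.5 cube at (10, -0.5) contributes its full rectangle (area 195.50 mm²); Merging all regions: the regions partially overlap — summed areas 520.50 mm² minus the doubly-counted overlap 120.00 mm² gives 400.50 mm² — area = 400.50 mm². At z = 14.1: the cube is not intersected at this z (z outside [0, 14]); the cube at (10, -0.5) is present — its section is the full 23×8.5 rectangle (area 195.50 mm²); Merging all regions: only the 23×8.5 cube at (10, -0.5) is present, so the union is just that shape — area = 195.50 mm². Checking containment: the cross-section at z = 14.1 is a subset of the cross-section at z = 13.65.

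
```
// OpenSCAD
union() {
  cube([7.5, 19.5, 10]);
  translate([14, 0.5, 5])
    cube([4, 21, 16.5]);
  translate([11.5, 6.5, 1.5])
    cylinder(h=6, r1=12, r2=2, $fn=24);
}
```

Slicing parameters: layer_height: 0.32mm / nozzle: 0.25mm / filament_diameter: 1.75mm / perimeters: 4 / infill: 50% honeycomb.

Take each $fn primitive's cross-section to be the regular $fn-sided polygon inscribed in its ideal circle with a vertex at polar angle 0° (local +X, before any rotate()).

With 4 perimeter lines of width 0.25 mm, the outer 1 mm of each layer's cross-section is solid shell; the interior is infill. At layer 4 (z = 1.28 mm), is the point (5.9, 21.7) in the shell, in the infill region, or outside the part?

At z = 1.28 mm: the cube is present — its section is the full 7.5×19.5 rectangle; the cube at (14, 0.5) is not intersected at this z (z outside [5, 21.5]); the cone at (11.5, 6.5) is absent (z outside [1.5, 7.5]); Taking the union: only the 7.5×19.5 cube is present, so the union is just that shape — 1 connected region. Overall, the cross-section is a single solid region. The nearest boundary edge runs (7.50, 19.50)→(0.00, 19.50); distance from the point to it = 2.20 mm. The point is not inside any of the regions above, so it lies outside the cross-section (2.20 mm from the nearest boundary).

outside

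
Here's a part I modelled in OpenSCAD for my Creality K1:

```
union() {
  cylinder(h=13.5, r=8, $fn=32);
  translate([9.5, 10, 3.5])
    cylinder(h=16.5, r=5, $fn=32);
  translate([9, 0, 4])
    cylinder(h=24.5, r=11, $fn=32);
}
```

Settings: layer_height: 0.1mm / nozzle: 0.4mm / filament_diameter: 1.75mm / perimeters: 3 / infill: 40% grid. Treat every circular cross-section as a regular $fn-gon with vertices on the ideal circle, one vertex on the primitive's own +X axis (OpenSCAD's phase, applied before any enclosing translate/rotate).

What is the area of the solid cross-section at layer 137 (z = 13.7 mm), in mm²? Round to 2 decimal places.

411.11 mm²

At z = 13.7 mm: the cylinder is absent (z outside [0, 13.5]); the cylinder at (9.5, 10): section is a regular 32-gon, circumradius r=5 (area = (32/2)·5.000²·sin(360°/32) = 78.04 mm²); the r=11 cylinder at (9, 0) gives a regular 32-gon of circumradius 11 (constant along its height) (area = (32/2)·11.000²·sin(360°/32) = 377.69 mm²); Combining (union): the regions partially overlap — summed areas 455.73 mm² minus the doubly-counted overlap 44.62 mm² gives 411.11 mm² — area = 411.11 mm². Overall, the cross-section is a single solid region. Net area = 411.11 mm².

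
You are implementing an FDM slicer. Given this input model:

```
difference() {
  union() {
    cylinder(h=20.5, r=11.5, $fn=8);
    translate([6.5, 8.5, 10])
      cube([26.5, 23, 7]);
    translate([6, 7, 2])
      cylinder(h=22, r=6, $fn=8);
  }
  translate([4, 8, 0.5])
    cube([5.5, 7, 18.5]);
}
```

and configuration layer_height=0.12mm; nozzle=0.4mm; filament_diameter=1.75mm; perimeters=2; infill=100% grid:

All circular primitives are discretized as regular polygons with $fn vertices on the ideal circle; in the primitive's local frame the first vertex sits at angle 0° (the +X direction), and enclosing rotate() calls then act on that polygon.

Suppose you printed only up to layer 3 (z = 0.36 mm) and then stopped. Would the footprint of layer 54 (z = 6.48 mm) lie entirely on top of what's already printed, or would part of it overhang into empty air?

Compare the two slices. At z = 0.36: the cylinder: section is a regular 8-gon, circumradius r=11.5 (area = (8/2)·11.500²·sin(360°/8) = 374.06 mm²); the cube at (6.5, 8.5) does not reach this height (z outside [10, 17]); the cylinder at (6, 7) does not reach this height (z outside [2, 24]); Merging all regions: only the r=11.5 cylinder is present, so the union is just that shape — area = 374.06 mm²; the cube at (4, 8) is absent (z outside [0.5, 19]); After the difference (first − rest): none of the subtracted shapes is present at this height, so that combined region is unchanged — area = 374.06 mm². At z = 6.48: the r=11.5 cylinder contributes a regular 8-gon of circumradius 11.5 (area = (8/2)·11.500²·sin(360°/8) = 374.06 mm²); the cube at (6.5, 8.5) is absent (z outside [10, 17]); the cylinder at (6, 7): section is a regular 8-gon, circumradius r=6 (area = (8/2)·6.000²·sin(360°/8) = 101.82 mm²); Combining (union): the regions partially overlap — summed areas 475.88 mm² minus the doubly-counted overlap 63.52 mm² gives 412.36 mm² — area = 412.36 mm²; the 5.5×7 cube at (4, 8) contributes its full rectangle (area 38.50 mm²); After the difference (first − rest): starting from the result so far (412.36 mm²), the 5.5×7 cube at (4, 8) partially overlaps it — only the 24.13 mm² overlap (of its 38.50 mm²) is removed, clipping the outline — area = 388.23 mm². Checking containment: at z = 6.48 the cross-section extends beyond the z = 0.36 cross-section by about 18.25 mm².

part overhangs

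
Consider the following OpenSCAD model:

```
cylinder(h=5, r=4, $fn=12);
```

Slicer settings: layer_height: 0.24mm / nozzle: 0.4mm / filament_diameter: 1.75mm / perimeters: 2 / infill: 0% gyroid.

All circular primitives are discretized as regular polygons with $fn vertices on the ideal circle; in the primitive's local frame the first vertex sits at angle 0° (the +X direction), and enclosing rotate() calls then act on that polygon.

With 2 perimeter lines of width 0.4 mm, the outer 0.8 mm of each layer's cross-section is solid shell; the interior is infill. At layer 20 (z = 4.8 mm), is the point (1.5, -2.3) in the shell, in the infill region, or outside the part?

At z = 4.8 mm: the r=4 cylinder contributes a regular 12-gon of circumradius 4. Overall, the cross-section is a single solid region. The nearest boundary edge runs (2.00, -3.46)→(3.46, -2.00); distance from the point to it = 1.18 mm. The point is inside the cross-section and 1.18 mm from the nearest boundary — more than the 0.8 mm shell width (2 × 0.4), so it's in the infill interior.

infill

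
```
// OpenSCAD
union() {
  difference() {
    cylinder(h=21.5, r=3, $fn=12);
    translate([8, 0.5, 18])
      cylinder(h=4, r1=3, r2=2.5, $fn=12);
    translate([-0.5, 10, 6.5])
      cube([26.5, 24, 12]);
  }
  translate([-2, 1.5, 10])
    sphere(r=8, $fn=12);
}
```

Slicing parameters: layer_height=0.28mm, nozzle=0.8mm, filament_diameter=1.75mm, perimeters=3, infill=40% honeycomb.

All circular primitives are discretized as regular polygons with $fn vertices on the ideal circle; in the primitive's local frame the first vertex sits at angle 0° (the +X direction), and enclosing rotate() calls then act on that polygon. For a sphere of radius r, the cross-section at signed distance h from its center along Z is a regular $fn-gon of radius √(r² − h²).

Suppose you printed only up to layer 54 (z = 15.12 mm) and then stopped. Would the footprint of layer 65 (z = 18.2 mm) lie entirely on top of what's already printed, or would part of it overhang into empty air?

Compare the two slices. At z = 15.12: the cylinder: section is a regular 12-gon, circumradius r=3 (area = (12/2)·3.000²·sin(360°/12) = 27.00 mm²); the cone at (8, 0.5) does not reach this height (z outside [18, 22]); the cube at (-0.5, 10) (footprint 26.5×24) is included at this height (area 636.00 mm²); After the difference (first − rest): starting from the r=3 cylinder (27.00 mm²), the 26.5×24 cube at (-0.5, 10) misses the remaining region (no effect) — area = 27.00 mm²; the r=8 sphere at (-2, 1.5) contributes a regular 12-gon of circumradius √(8²−5.12²) = 6.147 (area = (12/2)·6.147²·sin(360°/12) = 113.36 mm²); Taking the union: the result so far lies entirely inside the r=8 sphere at (-2, 1.5), so the union is just the r=8 sphere at (-2, 1.5) — area = 113.36 mm². At z = 18.2: the cylinder: section is a regular 12-gon, circumradius r=3 (area = (12/2)·3.000²·sin(360°/12) = 27.00 mm²); the cone at (8, 0.5): at t=0.050 of its height the radius interpolates to r₁+(r₂−r₁)t = 2.975, giving a regular 12-gon of that circumradius (area = (12/2)·2.975²·sin(360°/12) = 26.55 mm²); the cube at (-0.5, 10) (footprint 26.5×24) is included at this height (area 636.00 mm²); After the difference (first − rest): starting from the r=3 cylinder (27.00 mm²), the cone at (8, 0.5) misses the remaining region (no effect); the 26.5×24 cube at (-0.5, 10) misses the remaining region (no effect) — area = 27.00 mm²; the sphere at (-2, 1.5) is absent (|z−center|=8.200 > r=8); Taking the union: only that combined region is present, so the union is just that shape — area = 27.00 mm². Checking containment: the cross-section at z = 18.2 is a subset of the cross-section at z = 15.12.

entirely on top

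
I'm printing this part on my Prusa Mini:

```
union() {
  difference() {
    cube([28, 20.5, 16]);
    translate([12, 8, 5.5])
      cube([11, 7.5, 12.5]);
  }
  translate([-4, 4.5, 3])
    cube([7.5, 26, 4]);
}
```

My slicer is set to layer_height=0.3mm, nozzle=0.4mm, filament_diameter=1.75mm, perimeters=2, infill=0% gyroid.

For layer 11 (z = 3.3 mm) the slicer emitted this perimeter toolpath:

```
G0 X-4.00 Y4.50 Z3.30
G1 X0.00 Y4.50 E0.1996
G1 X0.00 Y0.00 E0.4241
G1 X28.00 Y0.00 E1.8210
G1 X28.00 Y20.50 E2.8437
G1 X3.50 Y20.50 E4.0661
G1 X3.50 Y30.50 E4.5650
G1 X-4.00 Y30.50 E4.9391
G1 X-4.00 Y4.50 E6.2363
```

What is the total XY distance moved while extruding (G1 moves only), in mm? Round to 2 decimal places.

Sum the Euclidean lengths of each G1 segment: total = 125.00 mm.

125.00 mm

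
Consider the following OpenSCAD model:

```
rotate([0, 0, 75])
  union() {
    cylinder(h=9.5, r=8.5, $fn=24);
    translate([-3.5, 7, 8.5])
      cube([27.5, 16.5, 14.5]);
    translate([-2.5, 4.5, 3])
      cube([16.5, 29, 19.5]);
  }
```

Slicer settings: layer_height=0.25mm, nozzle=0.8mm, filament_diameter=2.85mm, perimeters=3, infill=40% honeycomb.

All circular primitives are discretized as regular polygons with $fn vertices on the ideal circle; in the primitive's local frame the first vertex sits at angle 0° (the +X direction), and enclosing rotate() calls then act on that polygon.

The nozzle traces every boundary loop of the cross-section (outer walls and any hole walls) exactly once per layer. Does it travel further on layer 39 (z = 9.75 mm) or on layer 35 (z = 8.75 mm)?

Layer 39 (z = 9.75): the cylinder is absent (z outside [0, 9.5]); the cube at (-3.5, 7) (footprint 27.5×16.5) is included at this height (perimeter 88.00 mm); the 16.5×29 cube at (-2.5, 4.5) contributes its full rectangle (perimeter 91.00 mm); Combining (union): the regions partially overlap (shared area 272.25 mm²), so the edge portions inside another operand are dropped and the merged outline is re-measured after clipping — boundary = 113.00 mm; (whole slice rotated 75° about Z — lengths, areas and connectivity unchanged). So its perimeter = 113.00 mm. Layer 35 (z = 8.75): the r=8.5 cylinder gives a regular 24-gon of circumradius 8.5 (constant along its height) (perimeter = 2·24·8.500·sin(180°/24) = 53.25 mm); the cube at (-3.5, 7) is present — its section is the full 27.5×16.5 rectangle (perimeter 88.00 mm); the cube at (-2.5, 4.5) is present — its section is the full 16.5×29 rectangle (perimeter 91.00 mm); Combining (union): the regions partially overlap (shared area 302.65 mm²), so the edge portions inside another operand are dropped and the merged outline is re-measured after clipping — boundary = 140.23 mm; (whole slice rotated 75° about Z — lengths, areas and connectivity unchanged). So its perimeter = 140.23 mm. Layer 35 is larger (140.23 vs 113.00 mm).

layer 35 (z = 8.75 mm)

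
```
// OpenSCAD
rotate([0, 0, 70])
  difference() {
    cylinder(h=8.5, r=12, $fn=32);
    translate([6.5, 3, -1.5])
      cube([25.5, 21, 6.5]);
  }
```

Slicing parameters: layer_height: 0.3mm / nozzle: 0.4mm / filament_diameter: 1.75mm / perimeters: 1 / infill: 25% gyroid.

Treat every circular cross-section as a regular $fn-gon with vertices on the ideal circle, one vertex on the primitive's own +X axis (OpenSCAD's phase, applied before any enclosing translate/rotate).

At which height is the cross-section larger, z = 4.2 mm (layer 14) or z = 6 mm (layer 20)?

Layer 14 (z = 4.2): the r=12 cylinder gives a regular 32-gon of circumradius 12 (constant along its height) (area = (32/2)·12.000²·sin(360°/32) = 449.49 mm²); the 25.5×21 cube at (6.5, 3) contributes its full rectangle (area 535.50 mm²); Taking the first minus the rest: starting from the r=12 cylinder (449.49 mm²), the 25.5×21 cube at (6.5, 3) partially overlaps it — only the 22.63 mm² overlap (of its 535.50 mm²) is removed, clipping the outline — area = 426.86 mm²; (rotated 70° about Z; rotation is an isometry so areas/perimeters/island counts are preserved). So its area = 426.86 mm². Layer 20 (z = 6): the cylinder: section is a regular 32-gon, circumradius r=12 (area = (32/2)·12.000²·sin(360°/32) = 449.49 mm²); the cube at (6.5, 3) is absent (z outside [-1.5, 5]); Taking the first minus the rest: none of the subtracted shapes is present at this height, so the r=12 cylinder is unchanged — area = 449.49 mm²; (rotated 70° about Z; rotation is an isometry so areas/perimeters/island counts are preserved). So its area = 449.49 mm². Layer 20 is larger (449.49 vs 426.86 mm²).

layer 20 (z = 6 mm)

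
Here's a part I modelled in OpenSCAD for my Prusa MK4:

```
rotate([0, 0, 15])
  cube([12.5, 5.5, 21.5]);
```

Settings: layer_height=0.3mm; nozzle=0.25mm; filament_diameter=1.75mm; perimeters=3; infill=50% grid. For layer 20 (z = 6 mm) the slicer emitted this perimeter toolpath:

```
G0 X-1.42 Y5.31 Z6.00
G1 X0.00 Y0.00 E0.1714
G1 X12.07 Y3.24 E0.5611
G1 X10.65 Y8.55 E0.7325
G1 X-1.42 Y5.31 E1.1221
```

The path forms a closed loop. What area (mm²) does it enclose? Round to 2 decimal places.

68.69 mm²

Apply the shoelace formula to the sequence of (X, Y) vertices; enclosed area = 68.69 mm².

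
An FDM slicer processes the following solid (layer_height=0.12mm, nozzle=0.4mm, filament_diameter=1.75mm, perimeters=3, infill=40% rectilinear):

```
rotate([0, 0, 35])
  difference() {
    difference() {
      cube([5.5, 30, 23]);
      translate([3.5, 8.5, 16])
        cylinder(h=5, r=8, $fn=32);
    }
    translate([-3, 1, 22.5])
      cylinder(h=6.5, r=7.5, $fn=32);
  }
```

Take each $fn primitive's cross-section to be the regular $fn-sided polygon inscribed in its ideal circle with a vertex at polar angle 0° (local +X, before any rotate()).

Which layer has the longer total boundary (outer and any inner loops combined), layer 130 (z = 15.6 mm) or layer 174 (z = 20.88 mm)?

layer 130 (z = 15.6 mm)

Layer 130 (z = 15.6): the 5.5×30 cube contributes its full rectangle (perimeter 71.00 mm); the cylinder at (3.5, 8.5) does not reach this height (z outside [16, 21]); Subtracting the remaining from the first: none of the subtracted shapes is present at this height, so the 5.5×30 cube is unchanged — boundary = 71.00 mm; the cylinder at (-3, 1) does not reach this height (z outside [22.5, 29]); After the difference (first − rest): none of the subtracted shapes is present at this height, so that combined region is unchanged — boundary = 71.00 mm; (whole slice rotated 35° about Z — lengths, areas and connectivity unchanged). So its perimeter = 71.00 mm. Layer 174 (z = 20.88): the cube is present — its section is the full 5.5×30 rectangle (perimeter 71.00 mm); the r=8 cylinder at (3.5, 8.5) contributes a regular 32-gon of circumradius 8 (perimeter = 2·32·8.000·sin(180°/32) = 50.18 mm); Subtracting the remaining from the first: starting from the 5.5×30 cube, the r=8 cylinder at (3.5, 8.5) partially overlaps it — only the 85.55 mm² overlap (of its 199.77 mm²) is removed, clipping the outline — boundary = 52.58 mm; the cylinder at (-3, 1) does not reach this height (z outside [22.5, 29]); After the difference (first − rest): none of the subtracted shapes is present at this height, so the result so far is unchanged — boundary = 52.58 mm; (whole slice rotated 35° about Z — lengths, areas and connectivity unchanged). So its perimeter = 52.58 mm. Layer 130 is larger (71.00 vs 52.58 mm).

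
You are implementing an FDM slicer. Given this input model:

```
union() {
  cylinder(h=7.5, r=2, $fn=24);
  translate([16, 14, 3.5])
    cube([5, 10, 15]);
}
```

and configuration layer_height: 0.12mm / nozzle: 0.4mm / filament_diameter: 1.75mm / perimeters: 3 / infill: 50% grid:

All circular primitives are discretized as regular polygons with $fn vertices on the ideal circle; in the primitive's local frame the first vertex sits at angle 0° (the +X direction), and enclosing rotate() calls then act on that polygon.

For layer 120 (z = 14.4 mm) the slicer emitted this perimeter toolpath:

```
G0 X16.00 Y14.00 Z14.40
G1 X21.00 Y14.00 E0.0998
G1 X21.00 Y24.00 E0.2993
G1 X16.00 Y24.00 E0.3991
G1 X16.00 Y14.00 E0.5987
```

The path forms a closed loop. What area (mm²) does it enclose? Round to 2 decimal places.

Apply the shoelace formula to the sequence of (X, Y) vertices; enclosed area = 50.00 mm².

50.00 mm²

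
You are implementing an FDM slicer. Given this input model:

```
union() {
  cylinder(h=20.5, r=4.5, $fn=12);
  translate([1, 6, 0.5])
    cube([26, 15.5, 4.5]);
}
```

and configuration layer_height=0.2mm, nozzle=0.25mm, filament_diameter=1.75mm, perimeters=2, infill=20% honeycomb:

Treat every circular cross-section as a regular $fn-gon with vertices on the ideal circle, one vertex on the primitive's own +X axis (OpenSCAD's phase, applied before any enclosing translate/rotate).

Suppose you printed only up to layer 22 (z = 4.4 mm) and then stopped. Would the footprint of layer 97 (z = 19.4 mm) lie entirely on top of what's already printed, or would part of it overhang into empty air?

entirely on top

Compare the two slices. At z = 4.4: the r=4.5 cylinder contributes a regular 12-gon of circumradius 4.5 (area = (12/2)·4.500²·sin(360°/12) = 60.75 mm²); the 26×15.5 cube at (1, 6) contributes its full rectangle (area 403.00 mm²); Merging all regions: the 2 present regions are separate (no shared area or edge), so areas and boundary lengths simply add and each stays a separate island — area = 463.75 mm². At z = 19.4: the r=4.5 cylinder contributes a regular 12-gon of circumradius 4.5 (area = (12/2)·4.500²·sin(360°/12) = 60.75 mm²); the cube at (1, 6) does not reach this height (z outside [0.5, 5]); Combining (union): only the r=4.5 cylinder is present, so the union is just that shape — area = 60.75 mm². Checking containment: the cross-section at z = 19.4 is a subset of the cross-section at z = 4.4.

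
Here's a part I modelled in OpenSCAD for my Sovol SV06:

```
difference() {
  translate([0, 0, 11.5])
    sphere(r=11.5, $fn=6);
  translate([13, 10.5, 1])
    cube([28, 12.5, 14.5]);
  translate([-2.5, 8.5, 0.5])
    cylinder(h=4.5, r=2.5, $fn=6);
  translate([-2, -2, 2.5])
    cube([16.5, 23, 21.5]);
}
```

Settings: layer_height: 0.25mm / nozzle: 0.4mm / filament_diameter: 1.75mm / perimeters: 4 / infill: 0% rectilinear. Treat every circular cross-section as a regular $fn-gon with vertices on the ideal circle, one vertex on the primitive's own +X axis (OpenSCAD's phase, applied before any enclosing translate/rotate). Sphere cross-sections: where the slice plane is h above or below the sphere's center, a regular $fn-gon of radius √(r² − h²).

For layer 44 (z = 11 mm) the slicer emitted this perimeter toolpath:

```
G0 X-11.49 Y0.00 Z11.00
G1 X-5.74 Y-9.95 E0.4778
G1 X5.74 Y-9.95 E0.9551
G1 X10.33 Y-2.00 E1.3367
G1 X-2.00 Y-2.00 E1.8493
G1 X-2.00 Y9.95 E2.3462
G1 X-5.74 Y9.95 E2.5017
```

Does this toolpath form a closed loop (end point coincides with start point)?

Start point (G0): (-11.49, 0.00). End point (last G1): the path does not return to the start — open.

no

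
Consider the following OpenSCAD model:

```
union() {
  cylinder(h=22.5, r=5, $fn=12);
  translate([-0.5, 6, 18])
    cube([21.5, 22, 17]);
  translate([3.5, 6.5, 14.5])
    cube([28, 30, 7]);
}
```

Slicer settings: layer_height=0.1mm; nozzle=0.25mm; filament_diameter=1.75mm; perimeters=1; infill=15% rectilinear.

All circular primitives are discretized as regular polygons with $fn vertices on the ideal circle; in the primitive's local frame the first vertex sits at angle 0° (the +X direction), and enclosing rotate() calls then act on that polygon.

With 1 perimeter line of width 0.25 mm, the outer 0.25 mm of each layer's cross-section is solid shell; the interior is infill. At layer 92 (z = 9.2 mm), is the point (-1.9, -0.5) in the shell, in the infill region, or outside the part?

infill

At z = 9.2 mm: the r=5 cylinder gives a regular 12-gon of circumradius 5 (constant along its height); the cube at (-0.5, 6) does not reach this height (z outside [18, 35]); the cube at (3.5, 6.5) is not intersected at this z (z outside [14.5, 21.5]); Taking the union: only the r=5 cylinder is present, so the union is just that shape — 1 connected region. Overall, the cross-section is a single solid region. The nearest boundary edge runs (-5.00, 0.00)→(-4.33, -2.50); distance from the point to it = 2.86 mm. The point is inside the cross-section and 2.86 mm from the nearest boundary — more than the 0.25 mm shell width (1 × 0.25), so it's in the infill interior.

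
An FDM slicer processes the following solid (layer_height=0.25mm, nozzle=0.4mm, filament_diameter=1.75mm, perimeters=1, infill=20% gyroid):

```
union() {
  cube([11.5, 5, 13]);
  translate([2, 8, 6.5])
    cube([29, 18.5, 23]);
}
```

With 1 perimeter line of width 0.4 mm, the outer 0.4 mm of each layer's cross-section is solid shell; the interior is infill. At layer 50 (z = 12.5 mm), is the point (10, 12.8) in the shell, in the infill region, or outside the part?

infill

At z = 12.5 mm: the 11.5×5 cube contributes its full rectangle; the cube at (2, 8) (footprint 29×18.5) is included at this height; Taking the union: the 2 present regions are separate (no shared area or edge), so areas and boundary lengths simply add and each stays a separate island — 2 connected regions. Overall, the cross-section has 2 separate islands. The nearest boundary edge runs (31.00, 8.00)→(2.00, 8.00); distance from the point to it = 4.80 mm. (Shell/infill is judged within the island containing the point — the largest one.) The point is inside the cross-section and 4.80 mm from the nearest boundary — more than the 0.4 mm shell width (1 × 0.4), so it's in the infill interior.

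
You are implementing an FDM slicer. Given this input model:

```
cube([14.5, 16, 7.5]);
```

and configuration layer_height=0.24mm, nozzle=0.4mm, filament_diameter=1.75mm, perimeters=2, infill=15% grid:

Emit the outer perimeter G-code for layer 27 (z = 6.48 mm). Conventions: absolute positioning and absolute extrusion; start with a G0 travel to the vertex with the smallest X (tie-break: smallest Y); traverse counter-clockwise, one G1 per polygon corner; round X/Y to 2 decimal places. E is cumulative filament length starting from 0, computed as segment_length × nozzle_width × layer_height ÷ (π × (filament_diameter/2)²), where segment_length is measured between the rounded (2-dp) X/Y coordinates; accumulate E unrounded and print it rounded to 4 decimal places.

At z = 6.48 mm: the cube (footprint 14.5×16) is included at this height. The outline is a single polygon with 4 vertices. Extrusion per mm of travel: 0.4 × 0.24 / (π × 0.875²) = 0.039912. Accumulating E over each segment gives final E = 2.4346.

G0 X0.00 Y0.00 Z6.48
G1 X14.50 Y0.00 E0.5787
G1 X14.50 Y16.00 E1.2173
G1 X0.00 Y16.00 E1.7960
G1 X0.00 Y0.00 E2.4346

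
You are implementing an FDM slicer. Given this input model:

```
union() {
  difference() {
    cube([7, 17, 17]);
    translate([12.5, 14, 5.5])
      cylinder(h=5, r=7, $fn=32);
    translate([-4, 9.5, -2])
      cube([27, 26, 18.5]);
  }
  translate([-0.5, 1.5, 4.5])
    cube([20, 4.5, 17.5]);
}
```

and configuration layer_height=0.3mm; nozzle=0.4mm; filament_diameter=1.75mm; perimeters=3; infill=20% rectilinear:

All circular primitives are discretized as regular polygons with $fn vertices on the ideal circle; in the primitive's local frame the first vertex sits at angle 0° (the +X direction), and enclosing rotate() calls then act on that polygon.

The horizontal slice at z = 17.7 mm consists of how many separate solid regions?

1

At z = 17.7 mm: the cube does not reach this height (z outside [0, 17]); the cylinder at (12.5, 14) does not reach this height (z outside [5.5, 10.5]); the cube at (-4, 9.5) does not reach this height (z outside [-2, 16.5]); Subtracting the remaining from the first: the first operand is absent here, so nothing remains; the cube at (-0.5, 1.5) (footprint 20×4.5) is included at this height; Combining (union): only the 20×4.5 cube at (-0.5, 1.5) is present, so the union is just that shape — 1 connected region. The result has 1 disconnected region.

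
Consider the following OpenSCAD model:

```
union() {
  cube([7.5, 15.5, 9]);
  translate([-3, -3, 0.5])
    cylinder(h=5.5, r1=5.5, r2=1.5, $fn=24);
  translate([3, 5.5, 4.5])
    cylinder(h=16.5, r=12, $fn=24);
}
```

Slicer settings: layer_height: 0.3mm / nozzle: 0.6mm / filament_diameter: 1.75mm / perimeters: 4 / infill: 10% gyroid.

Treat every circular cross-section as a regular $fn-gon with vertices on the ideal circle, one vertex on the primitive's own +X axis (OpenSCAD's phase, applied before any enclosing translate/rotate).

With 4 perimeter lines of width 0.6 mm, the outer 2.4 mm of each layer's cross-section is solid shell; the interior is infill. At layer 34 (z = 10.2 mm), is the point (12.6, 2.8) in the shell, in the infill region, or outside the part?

At z = 10.2 mm: the cube is not intersected at this z (z outside [0, 9]); the cone at (-3, -3) is absent (z outside [0.5, 6]); the r=12 cylinder at (3, 5.5) contributes a regular 24-gon of circumradius 12; Taking the union: only the r=12 cylinder at (3, 5.5) is present, so the union is just that shape — 1 connected region. Overall, the cross-section is a single solid region. The nearest boundary edge runs (13.39, -0.50)→(14.59, 2.39); distance from the point to it = 1.99 mm. The point is inside the cross-section, 1.99 mm from the nearest boundary — within the 2.4 mm shell band (4 × 0.6).

shell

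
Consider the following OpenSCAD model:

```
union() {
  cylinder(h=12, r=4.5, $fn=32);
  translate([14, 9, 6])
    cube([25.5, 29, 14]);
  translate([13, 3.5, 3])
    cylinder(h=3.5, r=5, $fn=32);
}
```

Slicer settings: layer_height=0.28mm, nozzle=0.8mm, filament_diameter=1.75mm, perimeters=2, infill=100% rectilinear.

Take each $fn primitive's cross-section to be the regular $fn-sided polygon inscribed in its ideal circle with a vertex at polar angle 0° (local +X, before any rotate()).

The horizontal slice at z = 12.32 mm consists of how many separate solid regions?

1

At z = 12.32 mm: the cylinder does not reach this height (z outside [0, 12]); the 25.5×29 cube at (14, 9) contributes its full rectangle; the cylinder at (13, 3.5) is not intersected at this z (z outside [3, 6.5]); Combining (union): only the 25.5×29 cube at (14, 9) is present, so the union is just that shape — 1 connected region. The result has 1 disconnected region.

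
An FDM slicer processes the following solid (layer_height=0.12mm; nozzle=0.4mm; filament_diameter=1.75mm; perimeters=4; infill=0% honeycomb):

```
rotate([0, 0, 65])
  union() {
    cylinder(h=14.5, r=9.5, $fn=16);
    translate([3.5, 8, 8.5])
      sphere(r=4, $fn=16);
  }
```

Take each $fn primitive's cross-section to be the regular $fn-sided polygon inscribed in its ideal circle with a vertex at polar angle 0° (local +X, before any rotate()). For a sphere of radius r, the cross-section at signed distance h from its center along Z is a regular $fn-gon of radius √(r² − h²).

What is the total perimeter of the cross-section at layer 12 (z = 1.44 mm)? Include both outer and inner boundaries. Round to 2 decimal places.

At z = 1.44 mm: the cylinder: section is a regular 16-gon, circumradius r=9.5 (perimeter = 2·16·9.500·sin(180°/16) = 59.31 mm); the sphere at (3.5, 8) is not intersected at this z (|z−center|=7.060 > r=4); Taking the union: only the r=9.5 cylinder is present, so the union is just that shape — boundary = 59.31 mm; (whole slice rotated 65° about Z — lengths, areas and connectivity unchanged). Overall, the cross-section is a single solid region. Total boundary length (outer) = 59.31 mm.

59.31 mm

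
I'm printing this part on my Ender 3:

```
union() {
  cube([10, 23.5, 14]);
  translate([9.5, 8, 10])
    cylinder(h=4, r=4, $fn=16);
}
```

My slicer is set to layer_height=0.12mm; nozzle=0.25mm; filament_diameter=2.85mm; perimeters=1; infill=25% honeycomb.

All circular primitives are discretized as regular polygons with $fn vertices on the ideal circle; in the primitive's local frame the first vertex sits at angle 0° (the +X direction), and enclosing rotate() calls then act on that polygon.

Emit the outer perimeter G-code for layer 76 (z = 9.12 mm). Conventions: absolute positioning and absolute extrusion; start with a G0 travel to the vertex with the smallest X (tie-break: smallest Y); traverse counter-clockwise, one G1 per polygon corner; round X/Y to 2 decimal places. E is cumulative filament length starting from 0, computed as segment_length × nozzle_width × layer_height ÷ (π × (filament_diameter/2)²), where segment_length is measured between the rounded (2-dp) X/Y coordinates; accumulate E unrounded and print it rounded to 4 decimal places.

At z = 9.12 mm: the cube is present — its section is the full 10×23.5 rectangle; the cylinder at (9.5, 8) does not reach this height (z outside [10, 14]); Taking the union: only the 10×23.5 cube is present, so the union is just that shape — 1 connected region. The outline is a single polygon with 4 vertices. Extrusion per mm of travel: 0.25 × 0.12 / (π × 1.425²) = 0.004703. Accumulating E over each segment gives final E = 0.3151.

G0 X0.00 Y0.00 Z9.12
G1 X10.00 Y0.00 E0.0470
G1 X10.00 Y23.50 E0.1575
G1 X0.00 Y23.50 E0.2046
G1 X0.00 Y0.00 E0.3151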